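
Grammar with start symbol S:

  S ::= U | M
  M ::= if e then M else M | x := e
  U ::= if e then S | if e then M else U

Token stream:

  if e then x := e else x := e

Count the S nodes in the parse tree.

[S [M if e then [M x := e] else [M x := e]]]

1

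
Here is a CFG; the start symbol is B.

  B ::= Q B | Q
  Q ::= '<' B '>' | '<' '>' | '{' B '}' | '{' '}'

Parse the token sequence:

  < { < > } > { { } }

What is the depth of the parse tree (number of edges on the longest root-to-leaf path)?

6

[B [Q < [B [Q { [B [Q < >]] }]] >] [B [Q { [B [Q { }]] }]]]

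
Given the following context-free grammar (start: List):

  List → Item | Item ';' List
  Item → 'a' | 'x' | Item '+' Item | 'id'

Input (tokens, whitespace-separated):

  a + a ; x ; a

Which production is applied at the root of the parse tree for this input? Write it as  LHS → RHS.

List → Item ';' List

[List [Item [Item a] + [Item a]] ; [List [Item x] ; [List [Item a]]]]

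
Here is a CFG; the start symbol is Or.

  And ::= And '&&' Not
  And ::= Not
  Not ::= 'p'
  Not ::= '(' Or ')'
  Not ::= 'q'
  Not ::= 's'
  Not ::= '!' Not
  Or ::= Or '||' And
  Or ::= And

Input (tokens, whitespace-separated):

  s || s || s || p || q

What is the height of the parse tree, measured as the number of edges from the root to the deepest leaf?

[Or [Or [Or [Or [Or [And [Not s]]] || [And [Not s]]] || [And [Not s]]] || [And [Not p]]] || [And [Not q]]]

7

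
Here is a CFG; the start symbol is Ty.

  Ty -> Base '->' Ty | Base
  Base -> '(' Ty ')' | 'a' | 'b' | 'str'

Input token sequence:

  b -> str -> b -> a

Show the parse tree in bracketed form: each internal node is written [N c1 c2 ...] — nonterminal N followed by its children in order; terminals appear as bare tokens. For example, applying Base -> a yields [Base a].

Ty
Base -> Ty
b -> Ty
b -> Base -> Ty
b -> str -> Ty
b -> str -> Base -> Ty
b -> str -> b -> Ty
b -> str -> b -> Base
b -> str -> b -> a

[Ty [Base b] -> [Ty [Base str] -> [Ty [Base b] -> [Ty [Base a]]]]]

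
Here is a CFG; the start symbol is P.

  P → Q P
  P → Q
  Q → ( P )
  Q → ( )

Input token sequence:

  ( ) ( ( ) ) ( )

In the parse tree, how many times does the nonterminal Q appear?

4

[P [Q ( )] [P [Q ( [P [Q ( )]] )] [P [Q ( )]]]]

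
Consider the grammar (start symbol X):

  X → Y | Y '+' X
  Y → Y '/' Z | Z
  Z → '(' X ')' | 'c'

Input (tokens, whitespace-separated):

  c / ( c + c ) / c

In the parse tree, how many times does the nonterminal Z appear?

5

[X [Y [Y [Y [Z c]] / [Z ( [X [Y [Z c]] + [X [Y [Z c]]]] )]] / [Z c]]]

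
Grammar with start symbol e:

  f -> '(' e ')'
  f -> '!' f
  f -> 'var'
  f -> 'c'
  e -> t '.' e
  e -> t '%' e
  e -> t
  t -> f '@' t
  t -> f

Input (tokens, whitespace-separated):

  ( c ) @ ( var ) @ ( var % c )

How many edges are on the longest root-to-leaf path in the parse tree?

9

[e [t [f ( [e [t [f c]]] )] @ [t [f ( [e [t [f var]]] )] @ [t [f ( [e [t [f var]] % [e [t [f c]]]] )]]]]]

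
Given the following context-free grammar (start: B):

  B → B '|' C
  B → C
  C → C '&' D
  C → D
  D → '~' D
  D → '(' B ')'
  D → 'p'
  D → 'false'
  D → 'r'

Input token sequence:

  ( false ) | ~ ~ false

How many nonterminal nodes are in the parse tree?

11

[B [B [C [D ( [B [C [D false]]] )]]] | [C [D ~ [D ~ [D false]]]]]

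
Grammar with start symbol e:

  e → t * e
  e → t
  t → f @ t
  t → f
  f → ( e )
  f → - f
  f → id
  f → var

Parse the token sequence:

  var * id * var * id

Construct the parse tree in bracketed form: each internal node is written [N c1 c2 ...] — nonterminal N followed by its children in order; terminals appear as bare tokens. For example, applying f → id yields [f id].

[e [t [f var]] * [e [t [f id]] * [e [t [f var]] * [e [t [f id]]]]]]

e
t * e
f * e
var * e
var * t * e
var * f * e
var * id * e
var * id * t * e
var * id * f * e
var * id * var * e
var * id * var * t
var * id * var * f
var * id * var * id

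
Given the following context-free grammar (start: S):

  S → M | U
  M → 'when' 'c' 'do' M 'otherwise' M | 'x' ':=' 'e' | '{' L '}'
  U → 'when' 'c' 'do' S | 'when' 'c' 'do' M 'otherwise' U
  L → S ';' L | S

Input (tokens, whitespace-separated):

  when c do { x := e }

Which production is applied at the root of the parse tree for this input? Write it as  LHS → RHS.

S → U

[S [U when c do [S [M { [L [S [M x := e]]] }]]]]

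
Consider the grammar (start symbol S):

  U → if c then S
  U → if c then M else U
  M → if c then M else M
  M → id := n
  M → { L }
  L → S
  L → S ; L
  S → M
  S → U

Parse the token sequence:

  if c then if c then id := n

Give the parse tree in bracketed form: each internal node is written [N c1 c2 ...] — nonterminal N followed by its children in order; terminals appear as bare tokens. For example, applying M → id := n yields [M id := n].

S
U
if c then S
if c then U
if c then if c then S
if c then if c then M
if c then if c then id := n

[S [U if c then [S [U if c then [S [M id := n]]]]]]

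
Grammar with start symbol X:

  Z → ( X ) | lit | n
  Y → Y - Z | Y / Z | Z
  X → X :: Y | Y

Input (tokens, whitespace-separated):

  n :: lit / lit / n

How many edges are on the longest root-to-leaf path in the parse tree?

[X [X [Y [Z n]]] :: [Y [Y [Y [Z lit]] / [Z lit]] / [Z n]]]

5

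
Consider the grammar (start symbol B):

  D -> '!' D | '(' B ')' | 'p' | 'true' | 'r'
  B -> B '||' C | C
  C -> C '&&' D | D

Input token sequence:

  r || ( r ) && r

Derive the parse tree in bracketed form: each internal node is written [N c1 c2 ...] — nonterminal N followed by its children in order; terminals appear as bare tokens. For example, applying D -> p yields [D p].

[B [B [C [D r]]] || [C [C [D ( [B [C [D r]]] )]] && [D r]]]

B
B || C
C || C
D || C
r || C
r || C && D
r || D && D
r || ( B ) && D
r || ( C ) && D
r || ( D ) && D
r || ( r ) && D
r || ( r ) && r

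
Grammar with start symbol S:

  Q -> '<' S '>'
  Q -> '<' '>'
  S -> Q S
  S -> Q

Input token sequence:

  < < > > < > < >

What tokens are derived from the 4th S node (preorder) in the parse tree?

< >

[S [Q < [S [Q < >]] >] [S [Q < >] [S [Q < >]]]]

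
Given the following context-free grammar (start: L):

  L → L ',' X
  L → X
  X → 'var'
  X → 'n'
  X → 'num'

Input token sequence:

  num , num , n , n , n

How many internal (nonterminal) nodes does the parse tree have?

[L [L [L [L [L [X num]] , [X num]] , [X n]] , [X n]] , [X n]]

10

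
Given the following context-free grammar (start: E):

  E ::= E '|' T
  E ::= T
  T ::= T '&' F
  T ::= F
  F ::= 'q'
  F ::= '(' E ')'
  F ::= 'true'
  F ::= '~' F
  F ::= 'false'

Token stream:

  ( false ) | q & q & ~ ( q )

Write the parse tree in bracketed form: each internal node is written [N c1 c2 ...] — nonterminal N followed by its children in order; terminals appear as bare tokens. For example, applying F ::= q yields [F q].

E
E | T
T | T
F | T
( E ) | T
( T ) | T
( F ) | T
( false ) | T
( false ) | T & F
( false ) | T & F & F
( false ) | F & F & F
( false ) | q & F & F
( false ) | q & q & F
( false ) | q & q & ~ F
( false ) | q & q & ~ ( E )
( false ) | q & q & ~ ( T )
( false ) | q & q & ~ ( F )
( false ) | q & q & ~ ( q )

[E [E [T [F ( [E [T [F false]]] )]]] | [T [T [T [F q]] & [F q]] & [F ~ [F ( [E [T [F q]]] )]]]]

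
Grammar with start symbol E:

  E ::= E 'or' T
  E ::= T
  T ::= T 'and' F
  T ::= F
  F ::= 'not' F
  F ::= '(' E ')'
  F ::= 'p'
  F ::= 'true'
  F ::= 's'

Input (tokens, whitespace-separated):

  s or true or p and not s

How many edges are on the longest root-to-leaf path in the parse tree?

[E [E [E [T [F s]]] or [T [F true]]] or [T [T [F p]] and [F not [F s]]]]

5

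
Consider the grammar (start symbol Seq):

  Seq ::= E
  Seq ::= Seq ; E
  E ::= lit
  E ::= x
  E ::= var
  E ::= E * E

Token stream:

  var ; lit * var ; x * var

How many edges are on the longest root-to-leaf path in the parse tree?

[Seq [Seq [Seq [E var]] ; [E [E lit] * [E var]]] ; [E [E x] * [E var]]]

4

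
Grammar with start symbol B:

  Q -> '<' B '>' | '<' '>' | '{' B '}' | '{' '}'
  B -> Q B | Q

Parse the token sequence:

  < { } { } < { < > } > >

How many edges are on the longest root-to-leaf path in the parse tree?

10

[B [Q < [B [Q { }] [B [Q { }] [B [Q < [B [Q { [B [Q < >]] }]] >]]]] >]]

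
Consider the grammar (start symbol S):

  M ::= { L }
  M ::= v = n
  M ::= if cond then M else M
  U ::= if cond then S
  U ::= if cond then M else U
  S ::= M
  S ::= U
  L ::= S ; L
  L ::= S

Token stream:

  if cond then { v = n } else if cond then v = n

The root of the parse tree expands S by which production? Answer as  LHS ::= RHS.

S ::= U

[S [U if cond then [M { [L [S [M v = n]]] }] else [U if cond then [S [M v = n]]]]]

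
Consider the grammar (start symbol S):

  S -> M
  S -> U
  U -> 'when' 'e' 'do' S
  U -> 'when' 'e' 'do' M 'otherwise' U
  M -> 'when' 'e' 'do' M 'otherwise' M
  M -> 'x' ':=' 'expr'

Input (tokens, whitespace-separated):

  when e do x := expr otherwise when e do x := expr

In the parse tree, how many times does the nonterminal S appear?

[S [U when e do [M x := expr] otherwise [U when e do [S [M x := expr]]]]]

2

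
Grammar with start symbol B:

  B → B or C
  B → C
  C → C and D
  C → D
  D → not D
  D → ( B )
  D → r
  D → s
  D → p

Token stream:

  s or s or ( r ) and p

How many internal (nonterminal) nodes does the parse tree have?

[B [B [B [C [D s]]] or [C [D s]]] or [C [C [D ( [B [C [D r]]] )]] and [D p]]]

14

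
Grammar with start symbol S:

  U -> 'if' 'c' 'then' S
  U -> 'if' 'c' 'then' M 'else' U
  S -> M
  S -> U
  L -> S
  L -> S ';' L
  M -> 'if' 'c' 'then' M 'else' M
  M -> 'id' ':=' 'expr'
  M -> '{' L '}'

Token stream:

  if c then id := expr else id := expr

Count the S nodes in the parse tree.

1

[S [M if c then [M id := expr] else [M id := expr]]]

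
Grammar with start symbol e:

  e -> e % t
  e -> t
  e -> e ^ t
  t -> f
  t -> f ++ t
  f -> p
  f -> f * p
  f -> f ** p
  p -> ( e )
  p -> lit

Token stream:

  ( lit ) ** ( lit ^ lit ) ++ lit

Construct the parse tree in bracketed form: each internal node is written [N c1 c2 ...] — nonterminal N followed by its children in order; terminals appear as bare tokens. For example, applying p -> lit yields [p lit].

[e [t [f [f [p ( [e [t [f [p lit]]]] )]] ** [p ( [e [e [t [f [p lit]]]] ^ [t [f [p lit]]]] )]] ++ [t [f [p lit]]]]]

e
t
f ++ t
f ** p ++ t
p ** p ++ t
( e ) ** p ++ t
( t ) ** p ++ t
( f ) ** p ++ t
( p ) ** p ++ t
( lit ) ** p ++ t
( lit ) ** ( e ) ++ t
( lit ) ** ( e ^ t ) ++ t
( lit ) ** ( t ^ t ) ++ t
( lit ) ** ( f ^ t ) ++ t
( lit ) ** ( p ^ t ) ++ t
( lit ) ** ( lit ^ t ) ++ t
( lit ) ** ( lit ^ f ) ++ t
( lit ) ** ( lit ^ p ) ++ t
( lit ) ** ( lit ^ lit ) ++ t
( lit ) ** ( lit ^ lit ) ++ f
( lit ) ** ( lit ^ lit ) ++ p
( lit ) ** ( lit ^ lit ) ++ lit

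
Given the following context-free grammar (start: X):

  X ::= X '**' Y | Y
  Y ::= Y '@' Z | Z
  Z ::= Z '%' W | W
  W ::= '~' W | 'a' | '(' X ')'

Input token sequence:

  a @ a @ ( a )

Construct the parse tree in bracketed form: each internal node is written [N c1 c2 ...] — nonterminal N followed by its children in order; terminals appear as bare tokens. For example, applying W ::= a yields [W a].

X
Y
Y @ Z
Y @ Z @ Z
Z @ Z @ Z
W @ Z @ Z
a @ Z @ Z
a @ W @ Z
a @ a @ Z
a @ a @ W
a @ a @ ( X )
a @ a @ ( Y )
a @ a @ ( Z )
a @ a @ ( W )
a @ a @ ( a )

[X [Y [Y [Y [Z [W a]]] @ [Z [W a]]] @ [Z [W ( [X [Y [Z [W a]]]] )]]]]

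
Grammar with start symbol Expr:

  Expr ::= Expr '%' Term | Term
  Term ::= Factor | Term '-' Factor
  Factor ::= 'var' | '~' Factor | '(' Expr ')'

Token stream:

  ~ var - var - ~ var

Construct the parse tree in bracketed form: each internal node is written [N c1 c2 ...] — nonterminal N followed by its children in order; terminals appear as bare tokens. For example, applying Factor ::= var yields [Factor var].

[Expr [Term [Term [Term [Factor ~ [Factor var]]] - [Factor var]] - [Factor ~ [Factor var]]]]

Expr
Term
Term - Factor
Term - Factor - Factor
Factor - Factor - Factor
~ Factor - Factor - Factor
~ var - Factor - Factor
~ var - var - Factor
~ var - var - ~ Factor
~ var - var - ~ var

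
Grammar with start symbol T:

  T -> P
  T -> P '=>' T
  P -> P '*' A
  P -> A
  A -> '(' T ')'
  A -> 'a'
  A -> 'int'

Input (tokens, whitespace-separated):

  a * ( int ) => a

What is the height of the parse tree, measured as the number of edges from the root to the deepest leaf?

6

[T [P [P [A a]] * [A ( [T [P [A int]]] )]] => [T [P [A a]]]]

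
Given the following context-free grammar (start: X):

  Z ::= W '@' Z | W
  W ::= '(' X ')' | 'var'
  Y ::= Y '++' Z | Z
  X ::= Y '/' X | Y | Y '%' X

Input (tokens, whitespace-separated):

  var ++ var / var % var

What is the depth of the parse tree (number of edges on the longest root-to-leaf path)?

[X [Y [Y [Z [W var]]] ++ [Z [W var]]] / [X [Y [Z [W var]]] % [X [Y [Z [W var]]]]]]

6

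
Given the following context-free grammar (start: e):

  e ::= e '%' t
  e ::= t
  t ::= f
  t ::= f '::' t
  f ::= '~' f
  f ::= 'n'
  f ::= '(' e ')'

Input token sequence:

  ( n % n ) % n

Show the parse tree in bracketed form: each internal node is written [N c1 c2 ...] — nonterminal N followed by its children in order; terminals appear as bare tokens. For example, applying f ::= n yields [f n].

e
e % t
t % t
f % t
( e ) % t
( e % t ) % t
( t % t ) % t
( f % t ) % t
( n % t ) % t
( n % f ) % t
( n % n ) % t
( n % n ) % f
( n % n ) % n

[e [e [t [f ( [e [e [t [f n]]] % [t [f n]]] )]]] % [t [f n]]]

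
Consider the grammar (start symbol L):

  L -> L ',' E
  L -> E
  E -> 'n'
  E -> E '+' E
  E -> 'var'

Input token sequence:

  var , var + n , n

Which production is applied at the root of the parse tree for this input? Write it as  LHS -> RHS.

L -> L ',' E

[L [L [L [E var]] , [E [E var] + [E n]]] , [E n]]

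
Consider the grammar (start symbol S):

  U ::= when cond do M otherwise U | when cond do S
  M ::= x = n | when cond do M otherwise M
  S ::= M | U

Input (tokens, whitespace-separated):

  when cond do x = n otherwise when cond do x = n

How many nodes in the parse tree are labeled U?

2

[S [U when cond do [M x = n] otherwise [U when cond do [S [M x = n]]]]]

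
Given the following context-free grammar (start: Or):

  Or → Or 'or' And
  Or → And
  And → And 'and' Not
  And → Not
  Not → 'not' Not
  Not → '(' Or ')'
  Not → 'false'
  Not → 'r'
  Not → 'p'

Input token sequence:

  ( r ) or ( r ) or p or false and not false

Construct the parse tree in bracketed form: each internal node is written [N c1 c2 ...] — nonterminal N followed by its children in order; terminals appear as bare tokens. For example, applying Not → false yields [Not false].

Or
Or or And
Or or And or And
Or or And or And or And
And or And or And or And
Not or And or And or And
( Or ) or And or And or And
( And ) or And or And or And
( Not ) or And or And or And
( r ) or And or And or And
( r ) or Not or And or And
( r ) or ( Or ) or And or And
( r ) or ( And ) or And or And
( r ) or ( Not ) or And or And
( r ) or ( r ) or And or And
( r ) or ( r ) or Not or And
( r ) or ( r ) or p or And
( r ) or ( r ) or p or And and Not
( r ) or ( r ) or p or Not and Not
( r ) or ( r ) or p or false and Not
( r ) or ( r ) or p or false and not Not
( r ) or ( r ) or p or false and not false

[Or [Or [Or [Or [And [Not ( [Or [And [Not r]]] )]]] or [And [Not ( [Or [And [Not r]]] )]]] or [And [Not p]]] or [And [And [Not false]] and [Not not [Not false]]]]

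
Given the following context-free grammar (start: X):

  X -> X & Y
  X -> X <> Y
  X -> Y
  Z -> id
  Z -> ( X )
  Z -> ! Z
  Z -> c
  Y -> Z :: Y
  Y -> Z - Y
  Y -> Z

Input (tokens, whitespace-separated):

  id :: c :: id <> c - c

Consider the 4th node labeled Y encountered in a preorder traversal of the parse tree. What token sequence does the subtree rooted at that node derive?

c - c

[X [X [Y [Z id] :: [Y [Z c] :: [Y [Z id]]]]] <> [Y [Z c] - [Y [Z c]]]]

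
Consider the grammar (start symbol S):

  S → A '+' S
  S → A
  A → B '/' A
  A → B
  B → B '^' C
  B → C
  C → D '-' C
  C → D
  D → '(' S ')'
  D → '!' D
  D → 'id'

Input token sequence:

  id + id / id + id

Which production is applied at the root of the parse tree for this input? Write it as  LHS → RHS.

S → A '+' S

[S [A [B [C [D id]]]] + [S [A [B [C [D id]]] / [A [B [C [D id]]]]] + [S [A [B [C [D id]]]]]]]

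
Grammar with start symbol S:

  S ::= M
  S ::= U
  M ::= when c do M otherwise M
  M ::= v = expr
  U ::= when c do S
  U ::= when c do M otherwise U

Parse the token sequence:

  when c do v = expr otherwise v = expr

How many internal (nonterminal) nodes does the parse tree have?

4

[S [M when c do [M v = expr] otherwise [M v = expr]]]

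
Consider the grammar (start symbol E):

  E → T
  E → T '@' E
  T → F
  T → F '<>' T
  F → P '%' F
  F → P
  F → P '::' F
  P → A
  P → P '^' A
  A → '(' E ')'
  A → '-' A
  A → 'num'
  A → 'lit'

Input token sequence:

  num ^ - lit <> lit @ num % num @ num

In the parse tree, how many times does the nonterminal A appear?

[E [T [F [P [P [A num]] ^ [A - [A lit]]]] <> [T [F [P [A lit]]]]] @ [E [T [F [P [A num]] % [F [P [A num]]]]] @ [E [T [F [P [A num]]]]]]]

7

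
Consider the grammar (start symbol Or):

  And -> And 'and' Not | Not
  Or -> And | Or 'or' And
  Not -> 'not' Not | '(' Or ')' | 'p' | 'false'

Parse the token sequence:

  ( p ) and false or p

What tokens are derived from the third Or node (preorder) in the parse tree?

[Or [Or [And [And [Not ( [Or [And [Not p]]] )]] and [Not false]]] or [And [Not p]]]

p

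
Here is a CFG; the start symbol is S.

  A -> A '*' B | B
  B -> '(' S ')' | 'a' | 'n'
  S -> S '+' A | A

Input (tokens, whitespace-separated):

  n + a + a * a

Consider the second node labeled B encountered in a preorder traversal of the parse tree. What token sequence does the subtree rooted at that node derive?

a

[S [S [S [A [B n]]] + [A [B a]]] + [A [A [B a]] * [B a]]]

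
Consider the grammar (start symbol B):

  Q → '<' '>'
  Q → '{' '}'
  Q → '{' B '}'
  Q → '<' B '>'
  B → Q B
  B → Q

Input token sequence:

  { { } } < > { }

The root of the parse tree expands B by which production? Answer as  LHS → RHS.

[B [Q { [B [Q { }]] }] [B [Q < >] [B [Q { }]]]]

B → Q B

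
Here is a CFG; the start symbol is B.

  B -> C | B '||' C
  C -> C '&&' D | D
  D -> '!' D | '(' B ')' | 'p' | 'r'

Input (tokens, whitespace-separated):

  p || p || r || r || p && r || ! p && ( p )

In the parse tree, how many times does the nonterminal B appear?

[B [B [B [B [B [B [C [D p]]] || [C [D p]]] || [C [D r]]] || [C [D r]]] || [C [C [D p]] && [D r]]] || [C [C [D ! [D p]]] && [D ( [B [C [D p]]] )]]]

7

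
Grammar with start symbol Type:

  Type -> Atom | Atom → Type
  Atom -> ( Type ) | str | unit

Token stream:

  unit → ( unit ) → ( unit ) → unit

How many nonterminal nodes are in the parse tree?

[Type [Atom unit] → [Type [Atom ( [Type [Atom unit]] )] → [Type [Atom ( [Type [Atom unit]] )] → [Type [Atom unit]]]]]

12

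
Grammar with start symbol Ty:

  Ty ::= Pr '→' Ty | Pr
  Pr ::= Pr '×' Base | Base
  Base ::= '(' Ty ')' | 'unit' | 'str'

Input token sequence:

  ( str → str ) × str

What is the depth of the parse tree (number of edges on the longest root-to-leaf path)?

8

[Ty [Pr [Pr [Base ( [Ty [Pr [Base str]] → [Ty [Pr [Base str]]]] )]] × [Base str]]]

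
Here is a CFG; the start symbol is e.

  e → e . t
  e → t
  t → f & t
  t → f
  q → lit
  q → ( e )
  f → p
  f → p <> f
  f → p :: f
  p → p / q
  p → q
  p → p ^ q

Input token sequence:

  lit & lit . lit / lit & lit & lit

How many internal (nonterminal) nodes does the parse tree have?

24

[e [e [t [f [p [q lit]]] & [t [f [p [q lit]]]]]] . [t [f [p [p [q lit]] / [q lit]]] & [t [f [p [q lit]]] & [t [f [p [q lit]]]]]]]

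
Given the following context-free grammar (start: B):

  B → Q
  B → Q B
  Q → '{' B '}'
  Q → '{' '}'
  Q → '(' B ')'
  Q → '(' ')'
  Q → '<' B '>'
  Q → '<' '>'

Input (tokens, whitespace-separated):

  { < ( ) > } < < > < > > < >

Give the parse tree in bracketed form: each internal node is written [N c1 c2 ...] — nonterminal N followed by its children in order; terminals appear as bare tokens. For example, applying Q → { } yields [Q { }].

[B [Q { [B [Q < [B [Q ( )]] >]] }] [B [Q < [B [Q < >] [B [Q < >]]] >] [B [Q < >]]]]

B
Q B
{ B } B
{ Q } B
{ < B > } B
{ < Q > } B
{ < ( ) > } B
{ < ( ) > } Q B
{ < ( ) > } < B > B
{ < ( ) > } < Q B > B
{ < ( ) > } < < > B > B
{ < ( ) > } < < > Q > B
{ < ( ) > } < < > < > > B
{ < ( ) > } < < > < > > Q
{ < ( ) > } < < > < > > < >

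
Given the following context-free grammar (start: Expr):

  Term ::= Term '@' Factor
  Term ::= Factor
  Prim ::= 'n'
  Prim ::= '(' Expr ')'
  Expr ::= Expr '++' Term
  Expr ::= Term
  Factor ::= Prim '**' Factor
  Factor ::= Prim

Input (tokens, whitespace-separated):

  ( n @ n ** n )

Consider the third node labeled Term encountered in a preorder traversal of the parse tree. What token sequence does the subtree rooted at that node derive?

n

[Expr [Term [Factor [Prim ( [Expr [Term [Term [Factor [Prim n]]] @ [Factor [Prim n] ** [Factor [Prim n]]]]] )]]]]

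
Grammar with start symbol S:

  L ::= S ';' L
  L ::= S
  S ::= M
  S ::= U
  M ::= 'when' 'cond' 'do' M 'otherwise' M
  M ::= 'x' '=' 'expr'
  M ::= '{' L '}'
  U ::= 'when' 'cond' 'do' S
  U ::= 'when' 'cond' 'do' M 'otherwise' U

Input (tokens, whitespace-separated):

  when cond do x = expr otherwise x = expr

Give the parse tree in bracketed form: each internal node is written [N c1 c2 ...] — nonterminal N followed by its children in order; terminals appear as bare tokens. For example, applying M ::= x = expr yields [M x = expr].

[S [M when cond do [M x = expr] otherwise [M x = expr]]]

S
M
when cond do M otherwise M
when cond do x = expr otherwise M
when cond do x = expr otherwise x = expr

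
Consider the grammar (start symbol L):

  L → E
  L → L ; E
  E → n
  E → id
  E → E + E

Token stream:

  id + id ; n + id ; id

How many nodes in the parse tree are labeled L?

3

[L [L [L [E [E id] + [E id]]] ; [E [E n] + [E id]]] ; [E id]]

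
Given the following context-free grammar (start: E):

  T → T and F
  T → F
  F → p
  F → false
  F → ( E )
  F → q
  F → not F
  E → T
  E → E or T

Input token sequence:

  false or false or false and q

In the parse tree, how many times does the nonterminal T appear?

[E [E [E [T [F false]]] or [T [F false]]] or [T [T [F false]] and [F q]]]

4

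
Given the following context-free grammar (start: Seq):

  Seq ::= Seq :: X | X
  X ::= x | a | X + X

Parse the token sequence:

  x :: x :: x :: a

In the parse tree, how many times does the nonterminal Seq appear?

[Seq [Seq [Seq [Seq [X x]] :: [X x]] :: [X x]] :: [X a]]

4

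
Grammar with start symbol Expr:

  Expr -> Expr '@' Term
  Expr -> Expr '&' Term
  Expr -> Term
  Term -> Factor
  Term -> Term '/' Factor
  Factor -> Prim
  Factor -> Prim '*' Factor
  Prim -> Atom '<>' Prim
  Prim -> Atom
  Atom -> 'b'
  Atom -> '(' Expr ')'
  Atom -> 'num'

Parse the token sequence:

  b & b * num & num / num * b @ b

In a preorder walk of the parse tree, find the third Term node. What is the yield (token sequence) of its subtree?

num / num * b

[Expr [Expr [Expr [Expr [Term [Factor [Prim [Atom b]]]]] & [Term [Factor [Prim [Atom b]] * [Factor [Prim [Atom num]]]]]] & [Term [Term [Factor [Prim [Atom num]]]] / [Factor [Prim [Atom num]] * [Factor [Prim [Atom b]]]]]] @ [Term [Factor [Prim [Atom b]]]]]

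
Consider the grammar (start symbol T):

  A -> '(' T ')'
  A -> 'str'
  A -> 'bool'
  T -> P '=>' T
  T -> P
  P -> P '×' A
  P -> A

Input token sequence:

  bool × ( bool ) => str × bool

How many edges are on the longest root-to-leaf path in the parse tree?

6

[T [P [P [A bool]] × [A ( [T [P [A bool]]] )]] => [T [P [P [A str]] × [A bool]]]]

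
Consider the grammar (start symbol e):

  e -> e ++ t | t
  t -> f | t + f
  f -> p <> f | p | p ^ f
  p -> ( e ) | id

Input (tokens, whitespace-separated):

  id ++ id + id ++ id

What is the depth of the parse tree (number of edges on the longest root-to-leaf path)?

6

[e [e [e [t [f [p id]]]] ++ [t [t [f [p id]]] + [f [p id]]]] ++ [t [f [p id]]]]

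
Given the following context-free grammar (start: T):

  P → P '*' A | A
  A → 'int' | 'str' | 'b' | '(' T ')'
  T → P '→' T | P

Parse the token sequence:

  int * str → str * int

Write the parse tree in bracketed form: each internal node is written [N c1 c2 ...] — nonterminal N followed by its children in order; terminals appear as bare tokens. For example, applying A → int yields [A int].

T
P → T
P * A → T
A * A → T
int * A → T
int * str → T
int * str → P
int * str → P * A
int * str → A * A
int * str → str * A
int * str → str * int

[T [P [P [A int]] * [A str]] → [T [P [P [A str]] * [A int]]]]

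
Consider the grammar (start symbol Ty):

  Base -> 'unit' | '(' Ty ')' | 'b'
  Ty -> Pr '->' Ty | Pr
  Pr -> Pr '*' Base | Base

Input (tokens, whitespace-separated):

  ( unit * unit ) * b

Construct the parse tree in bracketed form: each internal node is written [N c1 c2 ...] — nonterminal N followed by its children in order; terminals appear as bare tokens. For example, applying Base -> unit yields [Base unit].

[Ty [Pr [Pr [Base ( [Ty [Pr [Pr [Base unit]] * [Base unit]]] )]] * [Base b]]]

Ty
Pr
Pr * Base
Base * Base
( Ty ) * Base
( Pr ) * Base
( Pr * Base ) * Base
( Base * Base ) * Base
( unit * Base ) * Base
( unit * unit ) * Base
( unit * unit ) * b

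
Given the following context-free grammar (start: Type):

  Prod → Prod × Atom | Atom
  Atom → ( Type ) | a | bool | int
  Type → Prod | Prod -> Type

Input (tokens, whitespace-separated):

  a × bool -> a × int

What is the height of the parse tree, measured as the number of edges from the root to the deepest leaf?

[Type [Prod [Prod [Atom a]] × [Atom bool]] -> [Type [Prod [Prod [Atom a]] × [Atom int]]]]

5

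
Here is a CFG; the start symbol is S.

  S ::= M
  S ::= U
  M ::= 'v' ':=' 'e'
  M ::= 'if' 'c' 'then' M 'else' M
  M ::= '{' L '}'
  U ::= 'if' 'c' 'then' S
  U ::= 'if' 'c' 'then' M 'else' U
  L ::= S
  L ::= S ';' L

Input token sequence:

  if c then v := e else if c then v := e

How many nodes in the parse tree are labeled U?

[S [U if c then [M v := e] else [U if c then [S [M v := e]]]]]

2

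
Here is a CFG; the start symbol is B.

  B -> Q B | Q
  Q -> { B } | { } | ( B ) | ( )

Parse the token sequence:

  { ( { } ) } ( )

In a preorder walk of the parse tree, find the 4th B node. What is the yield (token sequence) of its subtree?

( )

[B [Q { [B [Q ( [B [Q { }]] )]] }] [B [Q ( )]]]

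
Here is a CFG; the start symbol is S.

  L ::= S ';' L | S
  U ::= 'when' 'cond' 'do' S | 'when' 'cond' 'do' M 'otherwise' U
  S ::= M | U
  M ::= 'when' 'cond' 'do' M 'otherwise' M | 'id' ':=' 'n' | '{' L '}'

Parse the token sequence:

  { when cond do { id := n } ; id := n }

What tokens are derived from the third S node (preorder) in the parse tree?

[S [M { [L [S [U when cond do [S [M { [L [S [M id := n]]] }]]]] ; [L [S [M id := n]]]] }]]

{ id := n }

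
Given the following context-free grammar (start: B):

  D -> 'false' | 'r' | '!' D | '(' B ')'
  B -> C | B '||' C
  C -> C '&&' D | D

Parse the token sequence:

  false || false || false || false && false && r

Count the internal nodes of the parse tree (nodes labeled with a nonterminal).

[B [B [B [B [C [D false]]] || [C [D false]]] || [C [D false]]] || [C [C [C [D false]] && [D false]] && [D r]]]

16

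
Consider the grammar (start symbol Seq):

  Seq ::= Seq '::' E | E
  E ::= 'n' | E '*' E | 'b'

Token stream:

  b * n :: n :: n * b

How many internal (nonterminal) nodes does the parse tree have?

10

[Seq [Seq [Seq [E [E b] * [E n]]] :: [E n]] :: [E [E n] * [E b]]]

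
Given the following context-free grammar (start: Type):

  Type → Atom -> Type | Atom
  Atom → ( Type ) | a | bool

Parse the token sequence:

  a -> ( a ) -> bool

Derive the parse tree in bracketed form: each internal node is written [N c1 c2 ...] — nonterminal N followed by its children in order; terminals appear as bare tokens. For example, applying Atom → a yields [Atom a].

Type
Atom -> Type
a -> Type
a -> Atom -> Type
a -> ( Type ) -> Type
a -> ( Atom ) -> Type
a -> ( a ) -> Type
a -> ( a ) -> Atom
a -> ( a ) -> bool

[Type [Atom a] -> [Type [Atom ( [Type [Atom a]] )] -> [Type [Atom bool]]]]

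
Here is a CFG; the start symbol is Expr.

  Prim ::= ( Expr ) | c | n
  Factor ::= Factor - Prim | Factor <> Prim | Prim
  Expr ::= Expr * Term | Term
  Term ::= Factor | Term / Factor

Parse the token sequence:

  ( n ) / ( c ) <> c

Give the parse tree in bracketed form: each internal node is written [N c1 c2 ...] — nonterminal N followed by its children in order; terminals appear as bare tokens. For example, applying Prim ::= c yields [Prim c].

[Expr [Term [Term [Factor [Prim ( [Expr [Term [Factor [Prim n]]]] )]]] / [Factor [Factor [Prim ( [Expr [Term [Factor [Prim c]]]] )]] <> [Prim c]]]]

Expr
Term
Term / Factor
Factor / Factor
Prim / Factor
( Expr ) / Factor
( Term ) / Factor
( Factor ) / Factor
( Prim ) / Factor
( n ) / Factor
( n ) / Factor <> Prim
( n ) / Prim <> Prim
( n ) / ( Expr ) <> Prim
( n ) / ( Term ) <> Prim
( n ) / ( Factor ) <> Prim
( n ) / ( Prim ) <> Prim
( n ) / ( c ) <> Prim
( n ) / ( c ) <> c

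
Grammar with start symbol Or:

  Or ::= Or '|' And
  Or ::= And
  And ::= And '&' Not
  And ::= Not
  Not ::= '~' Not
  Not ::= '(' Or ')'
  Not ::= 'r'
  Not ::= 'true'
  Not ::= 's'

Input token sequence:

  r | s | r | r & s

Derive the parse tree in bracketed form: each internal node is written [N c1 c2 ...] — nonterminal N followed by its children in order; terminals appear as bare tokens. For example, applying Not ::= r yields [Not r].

[Or [Or [Or [Or [And [Not r]]] | [And [Not s]]] | [And [Not r]]] | [And [And [Not r]] & [Not s]]]

Or
Or | And
Or | And | And
Or | And | And | And
And | And | And | And
Not | And | And | And
r | And | And | And
r | Not | And | And
r | s | And | And
r | s | Not | And
r | s | r | And
r | s | r | And & Not
r | s | r | Not & Not
r | s | r | r & Not
r | s | r | r & s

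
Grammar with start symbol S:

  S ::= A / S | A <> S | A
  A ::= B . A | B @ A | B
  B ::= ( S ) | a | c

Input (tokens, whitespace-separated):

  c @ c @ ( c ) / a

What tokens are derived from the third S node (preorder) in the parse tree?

a

[S [A [B c] @ [A [B c] @ [A [B ( [S [A [B c]]] )]]]] / [S [A [B a]]]]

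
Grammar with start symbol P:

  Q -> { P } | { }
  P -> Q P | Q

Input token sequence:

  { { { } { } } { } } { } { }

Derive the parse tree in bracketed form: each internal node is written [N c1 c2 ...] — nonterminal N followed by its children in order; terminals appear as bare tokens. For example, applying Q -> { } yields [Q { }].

P
Q P
{ P } P
{ Q P } P
{ { P } P } P
{ { Q P } P } P
{ { { } P } P } P
{ { { } Q } P } P
{ { { } { } } P } P
{ { { } { } } Q } P
{ { { } { } } { } } P
{ { { } { } } { } } Q P
{ { { } { } } { } } { } P
{ { { } { } } { } } { } Q
{ { { } { } } { } } { } { }

[P [Q { [P [Q { [P [Q { }] [P [Q { }]]] }] [P [Q { }]]] }] [P [Q { }] [P [Q { }]]]]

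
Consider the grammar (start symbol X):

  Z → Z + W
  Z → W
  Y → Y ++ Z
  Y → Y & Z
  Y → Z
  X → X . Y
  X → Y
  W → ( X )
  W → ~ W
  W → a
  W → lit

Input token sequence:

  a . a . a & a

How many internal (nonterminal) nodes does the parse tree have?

15

[X [X [X [Y [Z [W a]]]] . [Y [Z [W a]]]] . [Y [Y [Z [W a]]] & [Z [W a]]]]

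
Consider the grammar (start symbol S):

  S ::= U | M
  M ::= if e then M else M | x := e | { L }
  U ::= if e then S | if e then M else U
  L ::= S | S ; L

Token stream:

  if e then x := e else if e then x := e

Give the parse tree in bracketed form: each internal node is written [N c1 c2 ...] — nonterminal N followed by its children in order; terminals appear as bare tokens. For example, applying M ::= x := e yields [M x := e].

S
U
if e then M else U
if e then x := e else U
if e then x := e else if e then S
if e then x := e else if e then M
if e then x := e else if e then x := e

[S [U if e then [M x := e] else [U if e then [S [M x := e]]]]]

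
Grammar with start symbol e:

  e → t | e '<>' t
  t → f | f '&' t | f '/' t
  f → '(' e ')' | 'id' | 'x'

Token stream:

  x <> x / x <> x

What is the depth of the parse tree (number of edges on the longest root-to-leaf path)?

[e [e [e [t [f x]]] <> [t [f x] / [t [f x]]]] <> [t [f x]]]

5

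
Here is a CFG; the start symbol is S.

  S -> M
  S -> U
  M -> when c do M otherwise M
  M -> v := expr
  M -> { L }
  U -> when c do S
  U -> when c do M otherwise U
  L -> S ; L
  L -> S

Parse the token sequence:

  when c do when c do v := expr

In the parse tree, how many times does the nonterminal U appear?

[S [U when c do [S [U when c do [S [M v := expr]]]]]]

2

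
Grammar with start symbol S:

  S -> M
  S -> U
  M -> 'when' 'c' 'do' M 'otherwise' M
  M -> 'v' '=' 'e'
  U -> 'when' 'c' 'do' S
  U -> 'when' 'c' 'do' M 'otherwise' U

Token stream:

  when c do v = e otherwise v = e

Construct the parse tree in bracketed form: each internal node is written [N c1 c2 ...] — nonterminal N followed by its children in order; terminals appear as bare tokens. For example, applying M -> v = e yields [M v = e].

S
M
when c do M otherwise M
when c do v = e otherwise M
when c do v = e otherwise v = e

[S [M when c do [M v = e] otherwise [M v = e]]]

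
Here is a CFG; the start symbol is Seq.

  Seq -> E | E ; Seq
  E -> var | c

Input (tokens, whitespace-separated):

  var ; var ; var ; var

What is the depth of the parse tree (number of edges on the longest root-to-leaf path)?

[Seq [E var] ; [Seq [E var] ; [Seq [E var] ; [Seq [E var]]]]]

5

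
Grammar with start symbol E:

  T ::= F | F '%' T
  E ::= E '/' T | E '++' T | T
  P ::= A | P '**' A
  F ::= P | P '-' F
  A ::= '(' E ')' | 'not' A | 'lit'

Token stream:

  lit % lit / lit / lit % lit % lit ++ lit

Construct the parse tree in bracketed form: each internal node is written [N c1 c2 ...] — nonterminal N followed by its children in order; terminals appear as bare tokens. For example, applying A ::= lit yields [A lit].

[E [E [E [E [T [F [P [A lit]]] % [T [F [P [A lit]]]]]] / [T [F [P [A lit]]]]] / [T [F [P [A lit]]] % [T [F [P [A lit]]] % [T [F [P [A lit]]]]]]] ++ [T [F [P [A lit]]]]]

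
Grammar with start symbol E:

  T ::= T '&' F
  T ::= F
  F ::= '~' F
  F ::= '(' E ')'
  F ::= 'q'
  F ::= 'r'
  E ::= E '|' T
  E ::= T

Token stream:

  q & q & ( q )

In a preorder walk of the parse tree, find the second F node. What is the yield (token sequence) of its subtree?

[E [T [T [T [F q]] & [F q]] & [F ( [E [T [F q]]] )]]]

q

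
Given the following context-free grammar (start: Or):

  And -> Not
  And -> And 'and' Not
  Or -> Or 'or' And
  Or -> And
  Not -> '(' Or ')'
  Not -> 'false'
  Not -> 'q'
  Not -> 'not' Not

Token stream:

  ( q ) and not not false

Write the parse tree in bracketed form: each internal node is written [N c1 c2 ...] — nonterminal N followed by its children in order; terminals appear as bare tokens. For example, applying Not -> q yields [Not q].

[Or [And [And [Not ( [Or [And [Not q]]] )]] and [Not not [Not not [Not false]]]]]

Or
And
And and Not
Not and Not
( Or ) and Not
( And ) and Not
( Not ) and Not
( q ) and Not
( q ) and not Not
( q ) and not not Not
( q ) and not not false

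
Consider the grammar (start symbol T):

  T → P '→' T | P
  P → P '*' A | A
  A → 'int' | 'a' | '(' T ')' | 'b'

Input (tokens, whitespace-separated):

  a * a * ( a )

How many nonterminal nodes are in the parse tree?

10

[T [P [P [P [A a]] * [A a]] * [A ( [T [P [A a]]] )]]]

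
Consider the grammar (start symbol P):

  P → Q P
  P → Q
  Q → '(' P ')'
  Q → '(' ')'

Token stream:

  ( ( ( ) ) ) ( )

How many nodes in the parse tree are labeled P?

4

[P [Q ( [P [Q ( [P [Q ( )]] )]] )] [P [Q ( )]]]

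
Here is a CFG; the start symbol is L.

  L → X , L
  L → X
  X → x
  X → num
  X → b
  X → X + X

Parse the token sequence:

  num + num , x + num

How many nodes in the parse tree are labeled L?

[L [X [X num] + [X num]] , [L [X [X x] + [X num]]]]

2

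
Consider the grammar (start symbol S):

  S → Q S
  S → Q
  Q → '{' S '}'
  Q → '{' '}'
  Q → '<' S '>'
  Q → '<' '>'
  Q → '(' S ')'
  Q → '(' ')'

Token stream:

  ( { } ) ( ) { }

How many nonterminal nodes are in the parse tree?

[S [Q ( [S [Q { }]] )] [S [Q ( )] [S [Q { }]]]]

8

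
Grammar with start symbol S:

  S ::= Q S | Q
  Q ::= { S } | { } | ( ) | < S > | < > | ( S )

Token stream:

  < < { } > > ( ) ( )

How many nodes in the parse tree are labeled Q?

[S [Q < [S [Q < [S [Q { }]] >]] >] [S [Q ( )] [S [Q ( )]]]]

5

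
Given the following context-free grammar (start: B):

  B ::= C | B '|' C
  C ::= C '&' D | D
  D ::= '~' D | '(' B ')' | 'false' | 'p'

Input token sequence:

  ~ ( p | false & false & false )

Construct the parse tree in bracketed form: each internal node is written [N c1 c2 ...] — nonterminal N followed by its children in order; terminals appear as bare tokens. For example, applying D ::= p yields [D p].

[B [C [D ~ [D ( [B [B [C [D p]]] | [C [C [C [D false]] & [D false]] & [D false]]] )]]]]

B
C
D
~ D
~ ( B )
~ ( B | C )
~ ( C | C )
~ ( D | C )
~ ( p | C )
~ ( p | C & D )
~ ( p | C & D & D )
~ ( p | D & D & D )
~ ( p | false & D & D )
~ ( p | false & false & D )
~ ( p | false & false & false )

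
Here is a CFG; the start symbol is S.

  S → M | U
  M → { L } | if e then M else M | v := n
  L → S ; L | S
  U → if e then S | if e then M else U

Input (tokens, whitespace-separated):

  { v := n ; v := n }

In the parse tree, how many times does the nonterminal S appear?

[S [M { [L [S [M v := n]] ; [L [S [M v := n]]]] }]]

3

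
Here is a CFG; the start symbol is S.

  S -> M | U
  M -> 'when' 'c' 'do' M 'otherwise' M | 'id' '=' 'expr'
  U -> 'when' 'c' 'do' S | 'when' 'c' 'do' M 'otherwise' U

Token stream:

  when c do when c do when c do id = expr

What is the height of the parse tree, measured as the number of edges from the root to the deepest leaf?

[S [U when c do [S [U when c do [S [U when c do [S [M id = expr]]]]]]]]

8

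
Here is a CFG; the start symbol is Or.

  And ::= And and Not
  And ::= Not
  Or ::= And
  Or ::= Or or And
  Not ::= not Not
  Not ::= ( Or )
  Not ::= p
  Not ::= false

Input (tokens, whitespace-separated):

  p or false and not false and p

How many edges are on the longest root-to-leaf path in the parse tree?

5

[Or [Or [And [Not p]]] or [And [And [And [Not false]] and [Not not [Not false]]] and [Not p]]]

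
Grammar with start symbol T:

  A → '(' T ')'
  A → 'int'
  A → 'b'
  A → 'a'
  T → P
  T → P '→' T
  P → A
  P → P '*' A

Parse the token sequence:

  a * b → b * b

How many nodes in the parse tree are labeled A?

4

[T [P [P [A a]] * [A b]] → [T [P [P [A b]] * [A b]]]]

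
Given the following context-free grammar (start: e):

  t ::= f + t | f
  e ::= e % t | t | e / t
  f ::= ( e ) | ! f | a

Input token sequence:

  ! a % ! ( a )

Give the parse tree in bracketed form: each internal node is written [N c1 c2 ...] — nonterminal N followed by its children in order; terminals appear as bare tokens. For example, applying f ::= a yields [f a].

[e [e [t [f ! [f a]]]] % [t [f ! [f ( [e [t [f a]]] )]]]]

e
e % t
t % t
f % t
! f % t
! a % t
! a % f
! a % ! f
! a % ! ( e )
! a % ! ( t )
! a % ! ( f )
! a % ! ( a )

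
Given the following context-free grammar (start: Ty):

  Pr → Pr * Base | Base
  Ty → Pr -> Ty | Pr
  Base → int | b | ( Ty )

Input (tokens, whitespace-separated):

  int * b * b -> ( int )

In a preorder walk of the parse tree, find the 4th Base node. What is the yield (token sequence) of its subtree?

( int )

[Ty [Pr [Pr [Pr [Base int]] * [Base b]] * [Base b]] -> [Ty [Pr [Base ( [Ty [Pr [Base int]]] )]]]]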